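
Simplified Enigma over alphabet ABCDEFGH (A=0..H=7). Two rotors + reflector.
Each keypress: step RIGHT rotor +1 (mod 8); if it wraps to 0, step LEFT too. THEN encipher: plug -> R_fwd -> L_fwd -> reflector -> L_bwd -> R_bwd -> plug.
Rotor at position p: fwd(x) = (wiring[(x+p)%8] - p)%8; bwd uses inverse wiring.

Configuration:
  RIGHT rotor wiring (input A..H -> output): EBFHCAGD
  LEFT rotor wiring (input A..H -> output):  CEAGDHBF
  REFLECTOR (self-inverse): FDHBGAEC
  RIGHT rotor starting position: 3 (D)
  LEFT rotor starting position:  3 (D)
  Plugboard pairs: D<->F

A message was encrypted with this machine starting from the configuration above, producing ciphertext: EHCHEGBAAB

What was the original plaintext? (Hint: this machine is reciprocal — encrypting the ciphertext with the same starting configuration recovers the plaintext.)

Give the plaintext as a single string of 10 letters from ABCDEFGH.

Answer: AEAGCDGGBA

Derivation:
Char 1 ('E'): step: R->4, L=3; E->plug->E->R->A->L->D->refl->B->L'->G->R'->A->plug->A
Char 2 ('H'): step: R->5, L=3; H->plug->H->R->F->L->H->refl->C->L'->E->R'->E->plug->E
Char 3 ('C'): step: R->6, L=3; C->plug->C->R->G->L->B->refl->D->L'->A->R'->A->plug->A
Char 4 ('H'): step: R->7, L=3; H->plug->H->R->H->L->F->refl->A->L'->B->R'->G->plug->G
Char 5 ('E'): step: R->0, L->4 (L advanced); E->plug->E->R->C->L->F->refl->A->L'->F->R'->C->plug->C
Char 6 ('G'): step: R->1, L=4; G->plug->G->R->C->L->F->refl->A->L'->F->R'->F->plug->D
Char 7 ('B'): step: R->2, L=4; B->plug->B->R->F->L->A->refl->F->L'->C->R'->G->plug->G
Char 8 ('A'): step: R->3, L=4; A->plug->A->R->E->L->G->refl->E->L'->G->R'->G->plug->G
Char 9 ('A'): step: R->4, L=4; A->plug->A->R->G->L->E->refl->G->L'->E->R'->B->plug->B
Char 10 ('B'): step: R->5, L=4; B->plug->B->R->B->L->D->refl->B->L'->D->R'->A->plug->A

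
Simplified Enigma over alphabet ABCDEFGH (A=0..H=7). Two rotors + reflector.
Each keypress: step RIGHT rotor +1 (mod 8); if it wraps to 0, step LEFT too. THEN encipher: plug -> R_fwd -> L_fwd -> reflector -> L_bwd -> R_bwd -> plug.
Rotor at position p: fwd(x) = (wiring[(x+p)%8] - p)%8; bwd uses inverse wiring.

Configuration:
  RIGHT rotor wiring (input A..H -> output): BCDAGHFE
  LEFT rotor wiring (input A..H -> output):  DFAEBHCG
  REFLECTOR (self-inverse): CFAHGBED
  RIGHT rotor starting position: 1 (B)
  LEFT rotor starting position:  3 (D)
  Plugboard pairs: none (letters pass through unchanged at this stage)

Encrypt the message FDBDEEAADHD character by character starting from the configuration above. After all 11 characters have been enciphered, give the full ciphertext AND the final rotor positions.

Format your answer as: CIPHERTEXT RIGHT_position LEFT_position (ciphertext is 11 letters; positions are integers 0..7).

Answer: AEHGBBHFHAE 4 4

Derivation:
Char 1 ('F'): step: R->2, L=3; F->plug->F->R->C->L->E->refl->G->L'->B->R'->A->plug->A
Char 2 ('D'): step: R->3, L=3; D->plug->D->R->C->L->E->refl->G->L'->B->R'->E->plug->E
Char 3 ('B'): step: R->4, L=3; B->plug->B->R->D->L->H->refl->D->L'->E->R'->H->plug->H
Char 4 ('D'): step: R->5, L=3; D->plug->D->R->E->L->D->refl->H->L'->D->R'->G->plug->G
Char 5 ('E'): step: R->6, L=3; E->plug->E->R->F->L->A->refl->C->L'->G->R'->B->plug->B
Char 6 ('E'): step: R->7, L=3; E->plug->E->R->B->L->G->refl->E->L'->C->R'->B->plug->B
Char 7 ('A'): step: R->0, L->4 (L advanced); A->plug->A->R->B->L->D->refl->H->L'->E->R'->H->plug->H
Char 8 ('A'): step: R->1, L=4; A->plug->A->R->B->L->D->refl->H->L'->E->R'->F->plug->F
Char 9 ('D'): step: R->2, L=4; D->plug->D->R->F->L->B->refl->F->L'->A->R'->H->plug->H
Char 10 ('H'): step: R->3, L=4; H->plug->H->R->A->L->F->refl->B->L'->F->R'->A->plug->A
Char 11 ('D'): step: R->4, L=4; D->plug->D->R->A->L->F->refl->B->L'->F->R'->E->plug->E
Final: ciphertext=AEHGBBHFHAE, RIGHT=4, LEFT=4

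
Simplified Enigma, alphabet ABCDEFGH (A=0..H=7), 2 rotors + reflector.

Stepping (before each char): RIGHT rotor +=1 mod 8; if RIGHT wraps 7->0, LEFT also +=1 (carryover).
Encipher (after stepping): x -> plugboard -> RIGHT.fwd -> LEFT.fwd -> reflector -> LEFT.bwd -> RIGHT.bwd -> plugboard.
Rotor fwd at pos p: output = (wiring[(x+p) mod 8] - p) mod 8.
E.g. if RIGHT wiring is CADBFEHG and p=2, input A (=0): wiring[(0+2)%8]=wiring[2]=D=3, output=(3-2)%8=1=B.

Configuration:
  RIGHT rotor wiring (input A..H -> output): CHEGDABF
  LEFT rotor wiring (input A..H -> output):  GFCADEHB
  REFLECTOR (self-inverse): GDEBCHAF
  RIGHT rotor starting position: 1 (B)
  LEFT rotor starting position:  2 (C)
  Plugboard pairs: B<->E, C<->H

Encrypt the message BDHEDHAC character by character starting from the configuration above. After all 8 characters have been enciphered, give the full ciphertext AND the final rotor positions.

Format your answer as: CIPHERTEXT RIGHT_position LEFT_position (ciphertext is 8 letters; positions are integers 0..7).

Char 1 ('B'): step: R->2, L=2; B->plug->E->R->H->L->D->refl->B->L'->C->R'->A->plug->A
Char 2 ('D'): step: R->3, L=2; D->plug->D->R->G->L->E->refl->C->L'->D->R'->A->plug->A
Char 3 ('H'): step: R->4, L=2; H->plug->C->R->F->L->H->refl->F->L'->E->R'->B->plug->E
Char 4 ('E'): step: R->5, L=2; E->plug->B->R->E->L->F->refl->H->L'->F->R'->D->plug->D
Char 5 ('D'): step: R->6, L=2; D->plug->D->R->B->L->G->refl->A->L'->A->R'->F->plug->F
Char 6 ('H'): step: R->7, L=2; H->plug->C->R->A->L->A->refl->G->L'->B->R'->G->plug->G
Char 7 ('A'): step: R->0, L->3 (L advanced); A->plug->A->R->C->L->B->refl->D->L'->F->R'->H->plug->C
Char 8 ('C'): step: R->1, L=3; C->plug->H->R->B->L->A->refl->G->L'->E->R'->G->plug->G
Final: ciphertext=AAEDFGCG, RIGHT=1, LEFT=3

Answer: AAEDFGCG 1 3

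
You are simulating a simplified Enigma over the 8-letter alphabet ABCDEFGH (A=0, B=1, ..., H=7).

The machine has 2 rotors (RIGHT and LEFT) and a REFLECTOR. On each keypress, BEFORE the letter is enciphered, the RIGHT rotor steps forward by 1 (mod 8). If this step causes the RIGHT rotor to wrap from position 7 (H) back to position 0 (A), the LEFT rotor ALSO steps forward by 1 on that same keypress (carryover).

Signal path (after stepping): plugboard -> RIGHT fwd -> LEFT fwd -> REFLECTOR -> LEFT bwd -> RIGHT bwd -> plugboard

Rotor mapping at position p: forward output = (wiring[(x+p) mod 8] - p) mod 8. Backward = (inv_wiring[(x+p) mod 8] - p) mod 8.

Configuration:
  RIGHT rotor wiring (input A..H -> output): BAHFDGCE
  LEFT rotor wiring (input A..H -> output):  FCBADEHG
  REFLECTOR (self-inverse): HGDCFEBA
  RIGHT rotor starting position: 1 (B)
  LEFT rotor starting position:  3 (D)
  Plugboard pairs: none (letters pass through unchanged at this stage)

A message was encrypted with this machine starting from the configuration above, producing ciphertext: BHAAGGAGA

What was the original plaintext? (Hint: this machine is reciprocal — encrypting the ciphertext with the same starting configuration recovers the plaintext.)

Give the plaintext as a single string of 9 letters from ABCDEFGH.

Char 1 ('B'): step: R->2, L=3; B->plug->B->R->D->L->E->refl->F->L'->A->R'->E->plug->E
Char 2 ('H'): step: R->3, L=3; H->plug->H->R->E->L->D->refl->C->L'->F->R'->G->plug->G
Char 3 ('A'): step: R->4, L=3; A->plug->A->R->H->L->G->refl->B->L'->C->R'->B->plug->B
Char 4 ('A'): step: R->5, L=3; A->plug->A->R->B->L->A->refl->H->L'->G->R'->H->plug->H
Char 5 ('G'): step: R->6, L=3; G->plug->G->R->F->L->C->refl->D->L'->E->R'->A->plug->A
Char 6 ('G'): step: R->7, L=3; G->plug->G->R->H->L->G->refl->B->L'->C->R'->B->plug->B
Char 7 ('A'): step: R->0, L->4 (L advanced); A->plug->A->R->B->L->A->refl->H->L'->A->R'->B->plug->B
Char 8 ('G'): step: R->1, L=4; G->plug->G->R->D->L->C->refl->D->L'->C->R'->D->plug->D
Char 9 ('A'): step: R->2, L=4; A->plug->A->R->F->L->G->refl->B->L'->E->R'->D->plug->D

Answer: EGBHABBDD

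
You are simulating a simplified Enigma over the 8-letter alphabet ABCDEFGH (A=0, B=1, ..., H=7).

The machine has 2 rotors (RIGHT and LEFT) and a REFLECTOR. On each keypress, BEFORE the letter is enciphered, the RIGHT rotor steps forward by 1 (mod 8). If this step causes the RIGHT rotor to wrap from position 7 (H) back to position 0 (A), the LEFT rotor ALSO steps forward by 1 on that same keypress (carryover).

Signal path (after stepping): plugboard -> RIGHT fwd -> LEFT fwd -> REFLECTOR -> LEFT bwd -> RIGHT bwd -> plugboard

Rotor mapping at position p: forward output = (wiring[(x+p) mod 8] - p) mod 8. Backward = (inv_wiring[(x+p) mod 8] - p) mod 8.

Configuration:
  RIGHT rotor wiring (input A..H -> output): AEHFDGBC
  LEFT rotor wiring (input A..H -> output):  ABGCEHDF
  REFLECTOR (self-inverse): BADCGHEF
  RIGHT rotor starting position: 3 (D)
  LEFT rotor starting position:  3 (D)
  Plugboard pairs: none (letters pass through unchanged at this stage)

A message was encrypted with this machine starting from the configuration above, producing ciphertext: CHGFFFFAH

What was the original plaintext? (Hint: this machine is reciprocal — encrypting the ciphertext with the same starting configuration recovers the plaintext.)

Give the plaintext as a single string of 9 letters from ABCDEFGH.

Answer: FFHGGABFD

Derivation:
Char 1 ('C'): step: R->4, L=3; C->plug->C->R->F->L->F->refl->H->L'->A->R'->F->plug->F
Char 2 ('H'): step: R->5, L=3; H->plug->H->R->G->L->G->refl->E->L'->C->R'->F->plug->F
Char 3 ('G'): step: R->6, L=3; G->plug->G->R->F->L->F->refl->H->L'->A->R'->H->plug->H
Char 4 ('F'): step: R->7, L=3; F->plug->F->R->E->L->C->refl->D->L'->H->R'->G->plug->G
Char 5 ('F'): step: R->0, L->4 (L advanced); F->plug->F->R->G->L->C->refl->D->L'->B->R'->G->plug->G
Char 6 ('F'): step: R->1, L=4; F->plug->F->R->A->L->A->refl->B->L'->D->R'->A->plug->A
Char 7 ('F'): step: R->2, L=4; F->plug->F->R->A->L->A->refl->B->L'->D->R'->B->plug->B
Char 8 ('A'): step: R->3, L=4; A->plug->A->R->C->L->H->refl->F->L'->F->R'->F->plug->F
Char 9 ('H'): step: R->4, L=4; H->plug->H->R->B->L->D->refl->C->L'->G->R'->D->plug->D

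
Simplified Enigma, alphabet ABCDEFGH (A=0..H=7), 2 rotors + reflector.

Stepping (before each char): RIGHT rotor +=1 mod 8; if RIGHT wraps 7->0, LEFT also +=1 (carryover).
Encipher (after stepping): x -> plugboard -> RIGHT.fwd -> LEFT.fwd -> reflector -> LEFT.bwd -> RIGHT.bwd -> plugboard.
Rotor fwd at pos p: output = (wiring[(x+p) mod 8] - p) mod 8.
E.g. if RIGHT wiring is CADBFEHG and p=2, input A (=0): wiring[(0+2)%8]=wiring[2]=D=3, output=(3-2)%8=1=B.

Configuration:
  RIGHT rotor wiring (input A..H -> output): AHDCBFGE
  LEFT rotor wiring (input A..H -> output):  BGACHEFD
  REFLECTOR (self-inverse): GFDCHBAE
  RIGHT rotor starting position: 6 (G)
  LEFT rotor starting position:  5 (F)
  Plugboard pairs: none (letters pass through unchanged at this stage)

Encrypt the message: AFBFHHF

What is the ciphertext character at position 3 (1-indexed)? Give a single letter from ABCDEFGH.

Char 1 ('A'): step: R->7, L=5; A->plug->A->R->F->L->D->refl->C->L'->H->R'->H->plug->H
Char 2 ('F'): step: R->0, L->6 (L advanced); F->plug->F->R->F->L->E->refl->H->L'->A->R'->A->plug->A
Char 3 ('B'): step: R->1, L=6; B->plug->B->R->C->L->D->refl->C->L'->E->R'->E->plug->E

E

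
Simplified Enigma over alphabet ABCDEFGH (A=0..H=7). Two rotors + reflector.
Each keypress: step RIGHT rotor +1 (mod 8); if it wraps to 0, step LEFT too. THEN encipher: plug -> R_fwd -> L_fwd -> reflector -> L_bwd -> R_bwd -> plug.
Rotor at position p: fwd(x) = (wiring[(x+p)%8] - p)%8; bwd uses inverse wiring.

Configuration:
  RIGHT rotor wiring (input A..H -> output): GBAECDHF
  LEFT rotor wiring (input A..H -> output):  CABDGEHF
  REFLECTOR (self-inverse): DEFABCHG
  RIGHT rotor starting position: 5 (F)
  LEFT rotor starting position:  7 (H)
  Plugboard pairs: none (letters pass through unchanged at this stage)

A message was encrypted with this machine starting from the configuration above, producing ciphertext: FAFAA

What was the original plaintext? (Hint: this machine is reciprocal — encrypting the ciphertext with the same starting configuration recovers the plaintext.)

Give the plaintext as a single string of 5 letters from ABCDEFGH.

Char 1 ('F'): step: R->6, L=7; F->plug->F->R->G->L->F->refl->C->L'->D->R'->D->plug->D
Char 2 ('A'): step: R->7, L=7; A->plug->A->R->G->L->F->refl->C->L'->D->R'->F->plug->F
Char 3 ('F'): step: R->0, L->0 (L advanced); F->plug->F->R->D->L->D->refl->A->L'->B->R'->B->plug->B
Char 4 ('A'): step: R->1, L=0; A->plug->A->R->A->L->C->refl->F->L'->H->R'->B->plug->B
Char 5 ('A'): step: R->2, L=0; A->plug->A->R->G->L->H->refl->G->L'->E->R'->G->plug->G

Answer: DFBBG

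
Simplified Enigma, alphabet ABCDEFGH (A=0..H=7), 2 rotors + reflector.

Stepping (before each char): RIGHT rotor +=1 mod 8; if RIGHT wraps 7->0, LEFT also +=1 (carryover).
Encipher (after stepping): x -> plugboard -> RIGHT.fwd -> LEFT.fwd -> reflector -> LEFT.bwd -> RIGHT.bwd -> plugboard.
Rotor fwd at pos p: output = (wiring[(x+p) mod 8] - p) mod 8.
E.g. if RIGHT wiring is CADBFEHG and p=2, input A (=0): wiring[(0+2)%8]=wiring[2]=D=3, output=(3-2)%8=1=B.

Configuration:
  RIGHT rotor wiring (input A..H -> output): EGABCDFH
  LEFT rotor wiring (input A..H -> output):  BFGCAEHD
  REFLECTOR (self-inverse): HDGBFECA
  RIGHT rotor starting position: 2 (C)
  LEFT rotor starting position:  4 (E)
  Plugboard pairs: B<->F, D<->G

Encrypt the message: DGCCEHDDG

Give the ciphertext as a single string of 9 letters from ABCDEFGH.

Char 1 ('D'): step: R->3, L=4; D->plug->G->R->D->L->H->refl->A->L'->B->R'->F->plug->B
Char 2 ('G'): step: R->4, L=4; G->plug->D->R->D->L->H->refl->A->L'->B->R'->C->plug->C
Char 3 ('C'): step: R->5, L=4; C->plug->C->R->C->L->D->refl->B->L'->F->R'->H->plug->H
Char 4 ('C'): step: R->6, L=4; C->plug->C->R->G->L->C->refl->G->L'->H->R'->A->plug->A
Char 5 ('E'): step: R->7, L=4; E->plug->E->R->C->L->D->refl->B->L'->F->R'->B->plug->F
Char 6 ('H'): step: R->0, L->5 (L advanced); H->plug->H->R->H->L->D->refl->B->L'->F->R'->G->plug->D
Char 7 ('D'): step: R->1, L=5; D->plug->G->R->G->L->F->refl->E->L'->D->R'->H->plug->H
Char 8 ('D'): step: R->2, L=5; D->plug->G->R->C->L->G->refl->C->L'->B->R'->D->plug->G
Char 9 ('G'): step: R->3, L=5; G->plug->D->R->C->L->G->refl->C->L'->B->R'->F->plug->B

Answer: BCHAFDHGB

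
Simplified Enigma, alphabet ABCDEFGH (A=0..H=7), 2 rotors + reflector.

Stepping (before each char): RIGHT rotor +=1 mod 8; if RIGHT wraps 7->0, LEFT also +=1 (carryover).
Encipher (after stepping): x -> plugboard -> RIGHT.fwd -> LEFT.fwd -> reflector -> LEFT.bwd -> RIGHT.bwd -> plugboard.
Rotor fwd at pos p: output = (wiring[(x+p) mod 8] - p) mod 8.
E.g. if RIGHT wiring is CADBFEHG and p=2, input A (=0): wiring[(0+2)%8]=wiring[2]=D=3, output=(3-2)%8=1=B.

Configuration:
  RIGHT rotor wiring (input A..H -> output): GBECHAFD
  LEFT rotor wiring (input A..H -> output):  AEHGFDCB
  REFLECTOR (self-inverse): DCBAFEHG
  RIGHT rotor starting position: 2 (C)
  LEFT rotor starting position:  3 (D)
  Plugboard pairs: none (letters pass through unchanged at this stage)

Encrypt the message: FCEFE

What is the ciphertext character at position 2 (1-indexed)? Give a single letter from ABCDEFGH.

Char 1 ('F'): step: R->3, L=3; F->plug->F->R->D->L->H->refl->G->L'->E->R'->B->plug->B
Char 2 ('C'): step: R->4, L=3; C->plug->C->R->B->L->C->refl->B->L'->G->R'->H->plug->H

H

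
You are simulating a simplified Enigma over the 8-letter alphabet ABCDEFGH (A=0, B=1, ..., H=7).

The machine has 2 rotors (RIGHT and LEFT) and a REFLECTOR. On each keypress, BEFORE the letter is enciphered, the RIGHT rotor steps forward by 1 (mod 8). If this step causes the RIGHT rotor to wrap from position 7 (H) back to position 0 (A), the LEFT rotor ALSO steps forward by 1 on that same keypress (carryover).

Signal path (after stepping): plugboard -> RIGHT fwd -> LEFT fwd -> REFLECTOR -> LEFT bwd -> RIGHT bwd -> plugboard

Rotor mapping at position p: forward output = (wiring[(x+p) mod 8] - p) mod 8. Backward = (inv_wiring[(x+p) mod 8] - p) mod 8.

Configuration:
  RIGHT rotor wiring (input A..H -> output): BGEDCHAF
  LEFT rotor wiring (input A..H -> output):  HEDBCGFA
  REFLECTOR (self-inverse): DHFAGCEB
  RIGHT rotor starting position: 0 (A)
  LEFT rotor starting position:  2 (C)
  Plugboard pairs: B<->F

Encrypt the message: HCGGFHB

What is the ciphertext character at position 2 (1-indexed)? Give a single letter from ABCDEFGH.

Char 1 ('H'): step: R->1, L=2; H->plug->H->R->A->L->B->refl->H->L'->B->R'->D->plug->D
Char 2 ('C'): step: R->2, L=2; C->plug->C->R->A->L->B->refl->H->L'->B->R'->B->plug->F

F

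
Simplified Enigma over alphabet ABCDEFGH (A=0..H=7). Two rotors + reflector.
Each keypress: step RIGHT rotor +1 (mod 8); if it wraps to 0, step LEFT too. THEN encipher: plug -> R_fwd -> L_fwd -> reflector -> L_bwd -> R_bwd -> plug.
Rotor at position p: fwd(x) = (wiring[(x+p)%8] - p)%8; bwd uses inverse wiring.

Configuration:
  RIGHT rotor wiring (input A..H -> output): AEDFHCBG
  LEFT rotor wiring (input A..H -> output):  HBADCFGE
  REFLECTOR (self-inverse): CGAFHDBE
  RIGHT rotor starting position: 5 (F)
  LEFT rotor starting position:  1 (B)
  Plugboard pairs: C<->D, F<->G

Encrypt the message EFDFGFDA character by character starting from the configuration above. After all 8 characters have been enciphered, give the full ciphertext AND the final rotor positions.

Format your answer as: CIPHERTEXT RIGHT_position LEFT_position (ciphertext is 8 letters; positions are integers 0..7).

Char 1 ('E'): step: R->6, L=1; E->plug->E->R->F->L->F->refl->D->L'->G->R'->D->plug->C
Char 2 ('F'): step: R->7, L=1; F->plug->G->R->D->L->B->refl->G->L'->H->R'->A->plug->A
Char 3 ('D'): step: R->0, L->2 (L advanced); D->plug->C->R->D->L->D->refl->F->L'->G->R'->H->plug->H
Char 4 ('F'): step: R->1, L=2; F->plug->G->R->F->L->C->refl->A->L'->C->R'->B->plug->B
Char 5 ('G'): step: R->2, L=2; G->plug->F->R->E->L->E->refl->H->L'->H->R'->E->plug->E
Char 6 ('F'): step: R->3, L=2; F->plug->G->R->B->L->B->refl->G->L'->A->R'->H->plug->H
Char 7 ('D'): step: R->4, L=2; D->plug->C->R->F->L->C->refl->A->L'->C->R'->D->plug->C
Char 8 ('A'): step: R->5, L=2; A->plug->A->R->F->L->C->refl->A->L'->C->R'->H->plug->H
Final: ciphertext=CAHBEHCH, RIGHT=5, LEFT=2

Answer: CAHBEHCH 5 2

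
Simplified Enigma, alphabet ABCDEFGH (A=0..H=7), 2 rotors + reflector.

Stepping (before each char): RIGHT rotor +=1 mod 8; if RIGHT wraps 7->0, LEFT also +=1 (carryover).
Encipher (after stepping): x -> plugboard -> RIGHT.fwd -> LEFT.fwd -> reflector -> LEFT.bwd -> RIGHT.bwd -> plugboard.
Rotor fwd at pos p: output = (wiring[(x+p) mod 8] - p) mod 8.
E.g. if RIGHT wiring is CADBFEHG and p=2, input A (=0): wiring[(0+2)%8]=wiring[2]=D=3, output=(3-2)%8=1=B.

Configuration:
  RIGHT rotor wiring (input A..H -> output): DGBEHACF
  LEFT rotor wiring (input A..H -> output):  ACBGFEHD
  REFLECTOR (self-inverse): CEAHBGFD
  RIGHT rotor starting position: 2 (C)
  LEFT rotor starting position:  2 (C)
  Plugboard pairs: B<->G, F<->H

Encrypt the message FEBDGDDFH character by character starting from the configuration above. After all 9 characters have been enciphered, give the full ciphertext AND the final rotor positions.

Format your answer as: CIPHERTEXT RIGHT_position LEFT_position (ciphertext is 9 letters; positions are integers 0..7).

Answer: GAAFACGBF 3 3

Derivation:
Char 1 ('F'): step: R->3, L=2; F->plug->H->R->G->L->G->refl->F->L'->E->R'->B->plug->G
Char 2 ('E'): step: R->4, L=2; E->plug->E->R->H->L->A->refl->C->L'->D->R'->A->plug->A
Char 3 ('B'): step: R->5, L=2; B->plug->G->R->H->L->A->refl->C->L'->D->R'->A->plug->A
Char 4 ('D'): step: R->6, L=2; D->plug->D->R->A->L->H->refl->D->L'->C->R'->H->plug->F
Char 5 ('G'): step: R->7, L=2; G->plug->B->R->E->L->F->refl->G->L'->G->R'->A->plug->A
Char 6 ('D'): step: R->0, L->3 (L advanced); D->plug->D->R->E->L->A->refl->C->L'->B->R'->C->plug->C
Char 7 ('D'): step: R->1, L=3; D->plug->D->R->G->L->H->refl->D->L'->A->R'->B->plug->G
Char 8 ('F'): step: R->2, L=3; F->plug->H->R->E->L->A->refl->C->L'->B->R'->G->plug->B
Char 9 ('H'): step: R->3, L=3; H->plug->F->R->A->L->D->refl->H->L'->G->R'->H->plug->F
Final: ciphertext=GAAFACGBF, RIGHT=3, LEFT=3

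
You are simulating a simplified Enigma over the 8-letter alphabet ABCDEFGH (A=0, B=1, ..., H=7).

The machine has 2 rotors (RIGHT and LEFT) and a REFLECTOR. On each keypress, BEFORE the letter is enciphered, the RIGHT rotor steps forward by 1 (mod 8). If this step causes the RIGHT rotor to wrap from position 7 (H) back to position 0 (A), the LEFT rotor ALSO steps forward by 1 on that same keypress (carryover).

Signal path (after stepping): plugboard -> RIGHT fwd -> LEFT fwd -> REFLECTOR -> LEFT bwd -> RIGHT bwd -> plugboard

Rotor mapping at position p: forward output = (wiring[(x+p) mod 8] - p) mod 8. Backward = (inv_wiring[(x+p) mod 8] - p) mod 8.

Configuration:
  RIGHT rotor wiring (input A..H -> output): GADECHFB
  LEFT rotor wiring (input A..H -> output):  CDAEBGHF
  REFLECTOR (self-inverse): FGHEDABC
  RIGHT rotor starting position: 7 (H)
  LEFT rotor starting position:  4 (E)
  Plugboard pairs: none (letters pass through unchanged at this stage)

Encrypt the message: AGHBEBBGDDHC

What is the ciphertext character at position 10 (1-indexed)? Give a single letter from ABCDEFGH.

Char 1 ('A'): step: R->0, L->5 (L advanced); A->plug->A->R->G->L->H->refl->C->L'->B->R'->H->plug->H
Char 2 ('G'): step: R->1, L=5; G->plug->G->R->A->L->B->refl->G->L'->E->R'->F->plug->F
Char 3 ('H'): step: R->2, L=5; H->plug->H->R->G->L->H->refl->C->L'->B->R'->A->plug->A
Char 4 ('B'): step: R->3, L=5; B->plug->B->R->H->L->E->refl->D->L'->F->R'->G->plug->G
Char 5 ('E'): step: R->4, L=5; E->plug->E->R->C->L->A->refl->F->L'->D->R'->B->plug->B
Char 6 ('B'): step: R->5, L=5; B->plug->B->R->A->L->B->refl->G->L'->E->R'->C->plug->C
Char 7 ('B'): step: R->6, L=5; B->plug->B->R->D->L->F->refl->A->L'->C->R'->D->plug->D
Char 8 ('G'): step: R->7, L=5; G->plug->G->R->A->L->B->refl->G->L'->E->R'->D->plug->D
Char 9 ('D'): step: R->0, L->6 (L advanced); D->plug->D->R->E->L->C->refl->H->L'->B->R'->H->plug->H
Char 10 ('D'): step: R->1, L=6; D->plug->D->R->B->L->H->refl->C->L'->E->R'->F->plug->F

F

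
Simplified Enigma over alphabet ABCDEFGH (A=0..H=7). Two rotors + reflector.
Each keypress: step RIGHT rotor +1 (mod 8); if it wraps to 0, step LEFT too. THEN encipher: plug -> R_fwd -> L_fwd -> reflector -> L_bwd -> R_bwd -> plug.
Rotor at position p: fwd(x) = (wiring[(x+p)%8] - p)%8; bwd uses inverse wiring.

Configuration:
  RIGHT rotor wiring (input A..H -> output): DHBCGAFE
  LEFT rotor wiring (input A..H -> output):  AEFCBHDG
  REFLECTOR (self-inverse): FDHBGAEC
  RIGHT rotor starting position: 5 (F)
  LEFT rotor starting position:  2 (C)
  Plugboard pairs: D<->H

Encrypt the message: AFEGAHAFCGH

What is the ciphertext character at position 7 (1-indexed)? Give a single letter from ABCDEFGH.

Char 1 ('A'): step: R->6, L=2; A->plug->A->R->H->L->C->refl->H->L'->C->R'->H->plug->D
Char 2 ('F'): step: R->7, L=2; F->plug->F->R->H->L->C->refl->H->L'->C->R'->D->plug->H
Char 3 ('E'): step: R->0, L->3 (L advanced); E->plug->E->R->G->L->B->refl->D->L'->E->R'->H->plug->D
Char 4 ('G'): step: R->1, L=3; G->plug->G->R->D->L->A->refl->F->L'->F->R'->D->plug->H
Char 5 ('A'): step: R->2, L=3; A->plug->A->R->H->L->C->refl->H->L'->A->R'->B->plug->B
Char 6 ('H'): step: R->3, L=3; H->plug->D->R->C->L->E->refl->G->L'->B->R'->E->plug->E
Char 7 ('A'): step: R->4, L=3; A->plug->A->R->C->L->E->refl->G->L'->B->R'->C->plug->C

C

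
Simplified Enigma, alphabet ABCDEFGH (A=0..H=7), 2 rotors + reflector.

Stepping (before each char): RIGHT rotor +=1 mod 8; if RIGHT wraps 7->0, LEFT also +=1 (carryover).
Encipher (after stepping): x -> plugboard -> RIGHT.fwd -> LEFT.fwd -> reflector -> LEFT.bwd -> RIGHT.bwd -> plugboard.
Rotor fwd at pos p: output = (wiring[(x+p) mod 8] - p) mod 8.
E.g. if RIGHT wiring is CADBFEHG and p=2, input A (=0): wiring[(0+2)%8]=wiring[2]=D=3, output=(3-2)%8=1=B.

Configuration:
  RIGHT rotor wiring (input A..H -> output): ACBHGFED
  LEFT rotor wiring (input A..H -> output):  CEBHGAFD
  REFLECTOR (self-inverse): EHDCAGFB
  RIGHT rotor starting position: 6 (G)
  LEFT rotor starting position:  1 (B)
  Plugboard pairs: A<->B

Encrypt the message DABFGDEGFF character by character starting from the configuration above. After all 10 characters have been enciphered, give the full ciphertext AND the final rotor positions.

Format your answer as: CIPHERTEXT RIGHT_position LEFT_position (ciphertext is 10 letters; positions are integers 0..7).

Answer: CEFDBEBABE 0 3

Derivation:
Char 1 ('D'): step: R->7, L=1; D->plug->D->R->C->L->G->refl->F->L'->D->R'->C->plug->C
Char 2 ('A'): step: R->0, L->2 (L advanced); A->plug->B->R->C->L->E->refl->A->L'->G->R'->E->plug->E
Char 3 ('B'): step: R->1, L=2; B->plug->A->R->B->L->F->refl->G->L'->D->R'->F->plug->F
Char 4 ('F'): step: R->2, L=2; F->plug->F->R->B->L->F->refl->G->L'->D->R'->D->plug->D
Char 5 ('G'): step: R->3, L=2; G->plug->G->R->H->L->C->refl->D->L'->E->R'->A->plug->B
Char 6 ('D'): step: R->4, L=2; D->plug->D->R->H->L->C->refl->D->L'->E->R'->E->plug->E
Char 7 ('E'): step: R->5, L=2; E->plug->E->R->F->L->B->refl->H->L'->A->R'->A->plug->B
Char 8 ('G'): step: R->6, L=2; G->plug->G->R->A->L->H->refl->B->L'->F->R'->B->plug->A
Char 9 ('F'): step: R->7, L=2; F->plug->F->R->H->L->C->refl->D->L'->E->R'->A->plug->B
Char 10 ('F'): step: R->0, L->3 (L advanced); F->plug->F->R->F->L->H->refl->B->L'->G->R'->E->plug->E
Final: ciphertext=CEFDBEBABE, RIGHT=0, LEFT=3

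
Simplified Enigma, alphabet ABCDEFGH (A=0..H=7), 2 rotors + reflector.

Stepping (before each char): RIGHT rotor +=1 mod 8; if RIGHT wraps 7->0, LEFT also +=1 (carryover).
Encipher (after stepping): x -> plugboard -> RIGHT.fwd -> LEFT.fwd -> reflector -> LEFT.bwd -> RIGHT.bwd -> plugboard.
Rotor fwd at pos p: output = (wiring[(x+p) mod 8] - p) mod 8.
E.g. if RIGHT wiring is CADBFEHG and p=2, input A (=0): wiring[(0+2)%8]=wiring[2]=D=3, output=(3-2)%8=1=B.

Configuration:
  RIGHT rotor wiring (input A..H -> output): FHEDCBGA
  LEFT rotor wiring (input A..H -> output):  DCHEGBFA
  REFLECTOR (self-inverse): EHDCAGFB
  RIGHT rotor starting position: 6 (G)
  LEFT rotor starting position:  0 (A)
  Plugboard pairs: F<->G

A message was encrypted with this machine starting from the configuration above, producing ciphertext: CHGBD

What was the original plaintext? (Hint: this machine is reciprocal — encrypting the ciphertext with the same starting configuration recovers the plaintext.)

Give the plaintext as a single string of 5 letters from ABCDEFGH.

Char 1 ('C'): step: R->7, L=0; C->plug->C->R->A->L->D->refl->C->L'->B->R'->A->plug->A
Char 2 ('H'): step: R->0, L->1 (L advanced); H->plug->H->R->A->L->B->refl->H->L'->G->R'->G->plug->F
Char 3 ('G'): step: R->1, L=1; G->plug->F->R->F->L->E->refl->A->L'->E->R'->H->plug->H
Char 4 ('B'): step: R->2, L=1; B->plug->B->R->B->L->G->refl->F->L'->D->R'->G->plug->F
Char 5 ('D'): step: R->3, L=1; D->plug->D->R->D->L->F->refl->G->L'->B->R'->H->plug->H

Answer: AFHFH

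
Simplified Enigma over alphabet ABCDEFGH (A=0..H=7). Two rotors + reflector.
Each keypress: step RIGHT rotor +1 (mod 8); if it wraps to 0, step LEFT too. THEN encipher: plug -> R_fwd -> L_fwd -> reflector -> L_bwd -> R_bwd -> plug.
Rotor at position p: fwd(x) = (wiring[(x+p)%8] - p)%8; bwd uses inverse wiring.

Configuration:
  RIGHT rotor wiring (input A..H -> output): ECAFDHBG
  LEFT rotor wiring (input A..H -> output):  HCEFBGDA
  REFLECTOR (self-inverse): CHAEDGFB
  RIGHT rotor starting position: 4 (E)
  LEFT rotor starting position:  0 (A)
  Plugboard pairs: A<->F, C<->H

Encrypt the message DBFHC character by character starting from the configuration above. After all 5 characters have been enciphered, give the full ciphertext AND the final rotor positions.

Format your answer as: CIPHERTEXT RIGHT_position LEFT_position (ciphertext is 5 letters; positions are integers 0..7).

Answer: HDDCG 1 1

Derivation:
Char 1 ('D'): step: R->5, L=0; D->plug->D->R->H->L->A->refl->C->L'->B->R'->C->plug->H
Char 2 ('B'): step: R->6, L=0; B->plug->B->R->A->L->H->refl->B->L'->E->R'->D->plug->D
Char 3 ('F'): step: R->7, L=0; F->plug->A->R->H->L->A->refl->C->L'->B->R'->D->plug->D
Char 4 ('H'): step: R->0, L->1 (L advanced); H->plug->C->R->A->L->B->refl->H->L'->G->R'->H->plug->C
Char 5 ('C'): step: R->1, L=1; C->plug->H->R->D->L->A->refl->C->L'->F->R'->G->plug->G
Final: ciphertext=HDDCG, RIGHT=1, LEFT=1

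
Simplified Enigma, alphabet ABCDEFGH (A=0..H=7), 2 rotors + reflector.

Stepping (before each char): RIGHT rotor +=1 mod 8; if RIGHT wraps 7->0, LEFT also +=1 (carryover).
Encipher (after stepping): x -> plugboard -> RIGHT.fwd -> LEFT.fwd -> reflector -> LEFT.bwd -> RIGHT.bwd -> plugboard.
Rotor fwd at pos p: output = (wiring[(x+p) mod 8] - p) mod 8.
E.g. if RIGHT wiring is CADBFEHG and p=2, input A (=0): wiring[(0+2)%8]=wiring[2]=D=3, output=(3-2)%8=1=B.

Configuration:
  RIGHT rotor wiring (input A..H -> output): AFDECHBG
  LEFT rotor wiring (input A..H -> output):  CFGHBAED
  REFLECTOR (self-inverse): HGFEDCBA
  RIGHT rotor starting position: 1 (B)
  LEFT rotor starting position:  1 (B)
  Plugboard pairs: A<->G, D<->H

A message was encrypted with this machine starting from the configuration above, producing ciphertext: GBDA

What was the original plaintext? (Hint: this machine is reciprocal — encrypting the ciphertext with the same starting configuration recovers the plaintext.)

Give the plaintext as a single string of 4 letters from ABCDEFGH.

Answer: AACG

Derivation:
Char 1 ('G'): step: R->2, L=1; G->plug->A->R->B->L->F->refl->C->L'->G->R'->G->plug->A
Char 2 ('B'): step: R->3, L=1; B->plug->B->R->H->L->B->refl->G->L'->C->R'->G->plug->A
Char 3 ('D'): step: R->4, L=1; D->plug->H->R->A->L->E->refl->D->L'->F->R'->C->plug->C
Char 4 ('A'): step: R->5, L=1; A->plug->G->R->H->L->B->refl->G->L'->C->R'->A->plug->G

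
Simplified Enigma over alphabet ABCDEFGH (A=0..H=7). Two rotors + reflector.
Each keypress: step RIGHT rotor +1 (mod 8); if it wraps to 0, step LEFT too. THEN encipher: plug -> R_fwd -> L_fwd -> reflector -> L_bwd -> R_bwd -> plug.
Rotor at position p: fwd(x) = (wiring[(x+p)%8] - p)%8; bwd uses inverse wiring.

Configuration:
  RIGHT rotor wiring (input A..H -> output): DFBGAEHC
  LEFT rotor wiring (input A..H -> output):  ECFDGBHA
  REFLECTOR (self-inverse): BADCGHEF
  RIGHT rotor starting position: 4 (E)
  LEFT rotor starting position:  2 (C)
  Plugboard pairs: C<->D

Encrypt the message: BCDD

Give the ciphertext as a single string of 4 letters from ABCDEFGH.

Char 1 ('B'): step: R->5, L=2; B->plug->B->R->C->L->E->refl->G->L'->F->R'->C->plug->D
Char 2 ('C'): step: R->6, L=2; C->plug->D->R->H->L->A->refl->B->L'->B->R'->A->plug->A
Char 3 ('D'): step: R->7, L=2; D->plug->C->R->G->L->C->refl->D->L'->A->R'->H->plug->H
Char 4 ('D'): step: R->0, L->3 (L advanced); D->plug->C->R->B->L->D->refl->C->L'->H->R'->G->plug->G

Answer: DAHG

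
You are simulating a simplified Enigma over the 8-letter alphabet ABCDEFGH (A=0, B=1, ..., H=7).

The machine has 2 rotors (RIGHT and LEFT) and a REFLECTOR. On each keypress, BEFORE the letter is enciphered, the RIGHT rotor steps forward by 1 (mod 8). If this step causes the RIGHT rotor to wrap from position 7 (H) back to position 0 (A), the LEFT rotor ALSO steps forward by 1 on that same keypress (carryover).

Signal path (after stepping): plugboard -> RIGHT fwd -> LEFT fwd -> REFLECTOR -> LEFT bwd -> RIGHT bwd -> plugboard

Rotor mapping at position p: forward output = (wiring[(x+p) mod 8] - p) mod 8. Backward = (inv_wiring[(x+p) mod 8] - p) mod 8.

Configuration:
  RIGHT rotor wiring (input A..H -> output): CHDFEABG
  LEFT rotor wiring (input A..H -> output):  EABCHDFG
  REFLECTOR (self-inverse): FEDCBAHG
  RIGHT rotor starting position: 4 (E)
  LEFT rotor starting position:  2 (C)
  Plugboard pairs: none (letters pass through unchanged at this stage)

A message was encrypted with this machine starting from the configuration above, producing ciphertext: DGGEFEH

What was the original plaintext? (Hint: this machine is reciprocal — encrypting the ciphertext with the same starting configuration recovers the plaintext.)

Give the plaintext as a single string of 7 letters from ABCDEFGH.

Answer: ACHCEGF

Derivation:
Char 1 ('D'): step: R->5, L=2; D->plug->D->R->F->L->E->refl->B->L'->D->R'->A->plug->A
Char 2 ('G'): step: R->6, L=2; G->plug->G->R->G->L->C->refl->D->L'->E->R'->C->plug->C
Char 3 ('G'): step: R->7, L=2; G->plug->G->R->B->L->A->refl->F->L'->C->R'->H->plug->H
Char 4 ('E'): step: R->0, L->3 (L advanced); E->plug->E->R->E->L->D->refl->C->L'->D->R'->C->plug->C
Char 5 ('F'): step: R->1, L=3; F->plug->F->R->A->L->H->refl->G->L'->H->R'->E->plug->E
Char 6 ('E'): step: R->2, L=3; E->plug->E->R->H->L->G->refl->H->L'->A->R'->G->plug->G
Char 7 ('H'): step: R->3, L=3; H->plug->H->R->A->L->H->refl->G->L'->H->R'->F->plug->F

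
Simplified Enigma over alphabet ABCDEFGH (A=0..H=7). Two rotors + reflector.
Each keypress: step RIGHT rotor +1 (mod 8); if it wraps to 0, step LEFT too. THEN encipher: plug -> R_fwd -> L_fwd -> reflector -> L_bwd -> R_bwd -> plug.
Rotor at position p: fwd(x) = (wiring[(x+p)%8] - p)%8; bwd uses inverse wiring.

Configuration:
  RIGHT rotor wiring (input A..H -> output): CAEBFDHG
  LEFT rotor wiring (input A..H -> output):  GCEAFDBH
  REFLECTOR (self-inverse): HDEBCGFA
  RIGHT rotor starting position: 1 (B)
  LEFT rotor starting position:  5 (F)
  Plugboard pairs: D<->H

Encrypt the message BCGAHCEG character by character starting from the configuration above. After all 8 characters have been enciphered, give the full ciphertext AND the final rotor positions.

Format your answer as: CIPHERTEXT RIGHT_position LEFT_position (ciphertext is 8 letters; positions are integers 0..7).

Char 1 ('B'): step: R->2, L=5; B->plug->B->R->H->L->A->refl->H->L'->F->R'->E->plug->E
Char 2 ('C'): step: R->3, L=5; C->plug->C->R->A->L->G->refl->F->L'->E->R'->D->plug->H
Char 3 ('G'): step: R->4, L=5; G->plug->G->R->A->L->G->refl->F->L'->E->R'->F->plug->F
Char 4 ('A'): step: R->5, L=5; A->plug->A->R->G->L->D->refl->B->L'->D->R'->E->plug->E
Char 5 ('H'): step: R->6, L=5; H->plug->D->R->C->L->C->refl->E->L'->B->R'->A->plug->A
Char 6 ('C'): step: R->7, L=5; C->plug->C->R->B->L->E->refl->C->L'->C->R'->E->plug->E
Char 7 ('E'): step: R->0, L->6 (L advanced); E->plug->E->R->F->L->C->refl->E->L'->D->R'->F->plug->F
Char 8 ('G'): step: R->1, L=6; G->plug->G->R->F->L->C->refl->E->L'->D->R'->B->plug->B
Final: ciphertext=EHFEAEFB, RIGHT=1, LEFT=6

Answer: EHFEAEFB 1 6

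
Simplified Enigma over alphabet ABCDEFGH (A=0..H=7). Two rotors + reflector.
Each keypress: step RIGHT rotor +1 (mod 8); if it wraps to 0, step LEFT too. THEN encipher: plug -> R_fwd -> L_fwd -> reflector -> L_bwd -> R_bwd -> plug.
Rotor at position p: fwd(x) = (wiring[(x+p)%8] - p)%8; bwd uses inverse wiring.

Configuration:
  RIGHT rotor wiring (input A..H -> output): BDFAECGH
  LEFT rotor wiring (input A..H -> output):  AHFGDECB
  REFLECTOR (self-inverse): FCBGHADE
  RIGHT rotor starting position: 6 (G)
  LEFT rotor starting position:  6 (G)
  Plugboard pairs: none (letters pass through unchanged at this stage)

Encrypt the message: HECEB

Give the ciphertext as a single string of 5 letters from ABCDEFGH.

Char 1 ('H'): step: R->7, L=6; H->plug->H->R->H->L->G->refl->D->L'->B->R'->E->plug->E
Char 2 ('E'): step: R->0, L->7 (L advanced); E->plug->E->R->E->L->H->refl->E->L'->F->R'->C->plug->C
Char 3 ('C'): step: R->1, L=7; C->plug->C->R->H->L->D->refl->G->L'->D->R'->D->plug->D
Char 4 ('E'): step: R->2, L=7; E->plug->E->R->E->L->H->refl->E->L'->F->R'->F->plug->F
Char 5 ('B'): step: R->3, L=7; B->plug->B->R->B->L->B->refl->C->L'->A->R'->G->plug->G

Answer: ECDFG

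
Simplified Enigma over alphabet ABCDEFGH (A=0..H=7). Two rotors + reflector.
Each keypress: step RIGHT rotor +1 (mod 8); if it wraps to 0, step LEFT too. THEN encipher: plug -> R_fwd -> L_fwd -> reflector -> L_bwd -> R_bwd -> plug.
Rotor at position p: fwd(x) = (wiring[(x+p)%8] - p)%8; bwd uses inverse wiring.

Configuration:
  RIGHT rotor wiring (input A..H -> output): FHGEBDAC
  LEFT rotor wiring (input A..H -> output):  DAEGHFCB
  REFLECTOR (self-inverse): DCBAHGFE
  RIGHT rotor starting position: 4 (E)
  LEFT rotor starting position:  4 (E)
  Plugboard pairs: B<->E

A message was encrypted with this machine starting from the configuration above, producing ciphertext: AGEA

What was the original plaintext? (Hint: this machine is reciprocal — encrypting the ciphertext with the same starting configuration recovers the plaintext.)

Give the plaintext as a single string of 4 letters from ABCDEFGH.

Char 1 ('A'): step: R->5, L=4; A->plug->A->R->G->L->A->refl->D->L'->A->R'->D->plug->D
Char 2 ('G'): step: R->6, L=4; G->plug->G->R->D->L->F->refl->G->L'->C->R'->A->plug->A
Char 3 ('E'): step: R->7, L=4; E->plug->B->R->G->L->A->refl->D->L'->A->R'->C->plug->C
Char 4 ('A'): step: R->0, L->5 (L advanced); A->plug->A->R->F->L->H->refl->E->L'->C->R'->H->plug->H

Answer: DACH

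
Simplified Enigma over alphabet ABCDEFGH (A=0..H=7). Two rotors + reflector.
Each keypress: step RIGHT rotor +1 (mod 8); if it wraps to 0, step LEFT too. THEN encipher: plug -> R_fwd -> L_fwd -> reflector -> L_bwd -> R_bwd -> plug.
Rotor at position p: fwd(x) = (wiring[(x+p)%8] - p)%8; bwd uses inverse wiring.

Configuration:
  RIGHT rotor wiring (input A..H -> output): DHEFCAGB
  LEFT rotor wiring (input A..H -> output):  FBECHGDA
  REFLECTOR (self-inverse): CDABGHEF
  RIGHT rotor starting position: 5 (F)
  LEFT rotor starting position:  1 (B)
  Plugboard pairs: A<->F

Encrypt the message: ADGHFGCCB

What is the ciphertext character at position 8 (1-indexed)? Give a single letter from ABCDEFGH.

Char 1 ('A'): step: R->6, L=1; A->plug->F->R->H->L->E->refl->G->L'->D->R'->B->plug->B
Char 2 ('D'): step: R->7, L=1; D->plug->D->R->F->L->C->refl->A->L'->A->R'->C->plug->C
Char 3 ('G'): step: R->0, L->2 (L advanced); G->plug->G->R->G->L->D->refl->B->L'->E->R'->C->plug->C
Char 4 ('H'): step: R->1, L=2; H->plug->H->R->C->L->F->refl->H->L'->H->R'->E->plug->E
Char 5 ('F'): step: R->2, L=2; F->plug->A->R->C->L->F->refl->H->L'->H->R'->F->plug->A
Char 6 ('G'): step: R->3, L=2; G->plug->G->R->E->L->B->refl->D->L'->G->R'->E->plug->E
Char 7 ('C'): step: R->4, L=2; C->plug->C->R->C->L->F->refl->H->L'->H->R'->E->plug->E
Char 8 ('C'): step: R->5, L=2; C->plug->C->R->E->L->B->refl->D->L'->G->R'->D->plug->D

D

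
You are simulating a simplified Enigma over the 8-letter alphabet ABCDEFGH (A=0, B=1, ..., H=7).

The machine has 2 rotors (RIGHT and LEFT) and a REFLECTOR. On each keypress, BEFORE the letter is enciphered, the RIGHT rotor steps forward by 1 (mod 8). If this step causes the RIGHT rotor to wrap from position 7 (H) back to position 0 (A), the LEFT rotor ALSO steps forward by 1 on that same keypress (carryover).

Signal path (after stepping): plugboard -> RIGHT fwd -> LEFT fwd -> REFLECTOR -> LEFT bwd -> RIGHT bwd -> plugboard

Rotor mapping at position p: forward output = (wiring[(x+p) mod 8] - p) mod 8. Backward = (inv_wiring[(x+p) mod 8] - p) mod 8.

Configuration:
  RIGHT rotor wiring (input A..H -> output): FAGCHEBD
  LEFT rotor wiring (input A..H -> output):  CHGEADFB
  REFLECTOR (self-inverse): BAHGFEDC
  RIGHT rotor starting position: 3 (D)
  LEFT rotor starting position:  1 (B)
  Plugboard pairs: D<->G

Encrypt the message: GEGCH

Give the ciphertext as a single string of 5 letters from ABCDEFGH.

Answer: HBEDC

Derivation:
Char 1 ('G'): step: R->4, L=1; G->plug->D->R->H->L->B->refl->A->L'->G->R'->H->plug->H
Char 2 ('E'): step: R->5, L=1; E->plug->E->R->D->L->H->refl->C->L'->E->R'->B->plug->B
Char 3 ('G'): step: R->6, L=1; G->plug->D->R->C->L->D->refl->G->L'->A->R'->E->plug->E
Char 4 ('C'): step: R->7, L=1; C->plug->C->R->B->L->F->refl->E->L'->F->R'->G->plug->D
Char 5 ('H'): step: R->0, L->2 (L advanced); H->plug->H->R->D->L->B->refl->A->L'->G->R'->C->plug->C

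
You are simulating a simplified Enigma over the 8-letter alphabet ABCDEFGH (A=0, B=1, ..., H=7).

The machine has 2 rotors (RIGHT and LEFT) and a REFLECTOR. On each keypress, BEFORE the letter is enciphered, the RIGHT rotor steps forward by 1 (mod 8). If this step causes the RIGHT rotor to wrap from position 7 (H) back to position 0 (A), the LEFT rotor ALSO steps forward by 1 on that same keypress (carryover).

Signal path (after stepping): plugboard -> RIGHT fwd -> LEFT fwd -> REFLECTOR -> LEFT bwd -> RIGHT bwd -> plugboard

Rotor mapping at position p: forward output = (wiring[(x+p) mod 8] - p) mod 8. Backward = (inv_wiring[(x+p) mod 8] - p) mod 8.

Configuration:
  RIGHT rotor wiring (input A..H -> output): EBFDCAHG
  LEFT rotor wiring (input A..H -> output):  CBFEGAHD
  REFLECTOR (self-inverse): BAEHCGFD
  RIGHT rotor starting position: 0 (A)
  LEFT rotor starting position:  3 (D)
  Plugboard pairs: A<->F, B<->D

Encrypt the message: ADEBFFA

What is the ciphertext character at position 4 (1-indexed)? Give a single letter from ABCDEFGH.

Char 1 ('A'): step: R->1, L=3; A->plug->F->R->G->L->G->refl->F->L'->C->R'->C->plug->C
Char 2 ('D'): step: R->2, L=3; D->plug->B->R->B->L->D->refl->H->L'->F->R'->E->plug->E
Char 3 ('E'): step: R->3, L=3; E->plug->E->R->D->L->E->refl->C->L'->H->R'->B->plug->D
Char 4 ('B'): step: R->4, L=3; B->plug->D->R->C->L->F->refl->G->L'->G->R'->A->plug->F

F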